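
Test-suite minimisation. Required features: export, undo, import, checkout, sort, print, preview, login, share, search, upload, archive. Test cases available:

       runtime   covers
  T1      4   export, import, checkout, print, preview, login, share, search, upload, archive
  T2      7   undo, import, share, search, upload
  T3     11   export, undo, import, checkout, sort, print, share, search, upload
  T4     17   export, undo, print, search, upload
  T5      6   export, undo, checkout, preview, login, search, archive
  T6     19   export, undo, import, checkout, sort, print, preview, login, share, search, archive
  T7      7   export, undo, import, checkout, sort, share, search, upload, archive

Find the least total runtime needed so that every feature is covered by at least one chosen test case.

T1, T7 cover every feature at runtime 4 + 7 = 11.
Any cover uses at least 2 test cases; among all covering selections none totals below 11.

11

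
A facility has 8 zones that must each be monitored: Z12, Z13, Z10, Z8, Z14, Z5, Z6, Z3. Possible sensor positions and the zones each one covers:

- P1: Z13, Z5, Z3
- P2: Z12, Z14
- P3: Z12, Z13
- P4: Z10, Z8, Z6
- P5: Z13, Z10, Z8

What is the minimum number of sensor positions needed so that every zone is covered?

3

P1, P2, P4 together cover {Z12, Z13, Z10, Z8, Z14, Z5, Z6, Z3} — every zone.
No 2 of the 5 sensor positions cover everything (all 10 pairs fall short), so 3 is minimum.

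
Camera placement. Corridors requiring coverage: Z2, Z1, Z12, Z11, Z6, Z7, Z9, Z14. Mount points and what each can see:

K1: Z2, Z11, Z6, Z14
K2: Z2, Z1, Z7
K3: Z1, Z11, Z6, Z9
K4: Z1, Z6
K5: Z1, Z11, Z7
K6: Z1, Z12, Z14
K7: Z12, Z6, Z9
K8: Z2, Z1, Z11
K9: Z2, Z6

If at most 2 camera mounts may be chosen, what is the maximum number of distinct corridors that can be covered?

Choosing K1, K2 covers {Z2, Z1, Z11, Z6, Z7, Z14} — 6 corridors.
No choice of 2 camera mounts does better; here Z12, Z9 are left uncovered.

6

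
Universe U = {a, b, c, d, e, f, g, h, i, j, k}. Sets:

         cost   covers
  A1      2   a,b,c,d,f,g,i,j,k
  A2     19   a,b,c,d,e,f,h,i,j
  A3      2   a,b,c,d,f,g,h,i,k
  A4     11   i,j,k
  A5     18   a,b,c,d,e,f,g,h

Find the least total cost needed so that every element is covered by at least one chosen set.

20

A1, A5 cover every element at cost 2 + 18 = 20.
Any cover uses at least 2 sets; among all covering selections none totals below 20.
Greedy by coverage-per-cost would pick A1, A3, A5 for 22 — worse than the optimum 20.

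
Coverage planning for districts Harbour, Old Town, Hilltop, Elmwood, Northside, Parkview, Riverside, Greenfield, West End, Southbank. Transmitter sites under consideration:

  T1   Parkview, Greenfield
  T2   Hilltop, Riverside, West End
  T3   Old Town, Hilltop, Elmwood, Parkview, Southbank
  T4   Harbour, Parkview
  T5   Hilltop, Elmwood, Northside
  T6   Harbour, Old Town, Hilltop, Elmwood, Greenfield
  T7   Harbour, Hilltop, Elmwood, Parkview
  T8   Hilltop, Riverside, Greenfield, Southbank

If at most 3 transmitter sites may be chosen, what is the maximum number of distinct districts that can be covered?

Choosing T2, T3, T6 covers {Harbour, Old Town, Hilltop, Elmwood, Parkview, Riverside, Greenfield, West End, Southbank} — 9 districts.
No choice of 3 transmitter sites does better; here Northside is left uncovered.

9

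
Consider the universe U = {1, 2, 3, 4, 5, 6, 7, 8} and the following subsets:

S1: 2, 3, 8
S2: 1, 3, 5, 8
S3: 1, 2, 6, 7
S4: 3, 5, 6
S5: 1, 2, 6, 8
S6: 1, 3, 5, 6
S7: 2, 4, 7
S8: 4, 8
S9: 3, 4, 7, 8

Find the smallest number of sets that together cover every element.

3

S1, S6, S7 together cover {1, 2, 3, 4, 5, 6, 7, 8} — every element.
No 2 of the 9 sets cover everything (all 36 pairs fall short), so 3 is minimum.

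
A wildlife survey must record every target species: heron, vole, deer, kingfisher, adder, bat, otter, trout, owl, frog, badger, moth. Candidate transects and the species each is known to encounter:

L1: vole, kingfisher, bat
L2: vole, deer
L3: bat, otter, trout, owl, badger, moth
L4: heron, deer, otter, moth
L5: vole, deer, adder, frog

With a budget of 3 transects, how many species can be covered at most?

Choosing L1, L3, L5 covers {vole, deer, kingfisher, adder, bat, otter, trout, owl, frog, badger, moth} — 11 species.
No choice of 3 transects does better; here heron is left uncovered.

11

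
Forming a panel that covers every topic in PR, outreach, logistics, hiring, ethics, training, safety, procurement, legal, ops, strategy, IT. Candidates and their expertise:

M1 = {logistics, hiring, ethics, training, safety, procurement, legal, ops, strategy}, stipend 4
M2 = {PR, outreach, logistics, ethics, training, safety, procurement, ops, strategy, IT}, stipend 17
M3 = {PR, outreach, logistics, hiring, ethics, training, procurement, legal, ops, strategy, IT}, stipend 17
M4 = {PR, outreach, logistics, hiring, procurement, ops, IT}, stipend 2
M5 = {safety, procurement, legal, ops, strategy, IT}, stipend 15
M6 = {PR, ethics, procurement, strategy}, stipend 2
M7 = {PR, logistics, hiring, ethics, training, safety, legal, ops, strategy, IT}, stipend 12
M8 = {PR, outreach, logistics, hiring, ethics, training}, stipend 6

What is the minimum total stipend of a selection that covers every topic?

6

M1, M4 cover every topic at stipend 4 + 2 = 6.
Any cover uses at least 2 members; among all covering selections none totals below 6.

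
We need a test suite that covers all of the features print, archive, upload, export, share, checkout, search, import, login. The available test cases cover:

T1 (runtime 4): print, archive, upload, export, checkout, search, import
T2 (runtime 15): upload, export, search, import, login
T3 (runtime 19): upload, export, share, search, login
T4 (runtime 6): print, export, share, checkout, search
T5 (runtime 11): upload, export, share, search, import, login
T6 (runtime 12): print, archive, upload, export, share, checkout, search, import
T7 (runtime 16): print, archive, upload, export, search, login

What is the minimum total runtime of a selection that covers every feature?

T1, T5 cover every feature at runtime 4 + 11 = 15.
Any cover uses at least 2 test cases; among all covering selections none totals below 15.

15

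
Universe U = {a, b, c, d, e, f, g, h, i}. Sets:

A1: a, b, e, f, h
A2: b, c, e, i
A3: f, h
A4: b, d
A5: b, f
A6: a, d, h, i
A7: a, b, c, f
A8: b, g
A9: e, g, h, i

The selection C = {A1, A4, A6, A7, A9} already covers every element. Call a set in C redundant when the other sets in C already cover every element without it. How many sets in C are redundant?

3

Drop A1: the rest still cover every element — redundant.
Drop A4: the rest still cover every element — redundant.
Drop A6: the rest still cover every element — redundant.
Drop A7: c uncovered — not redundant.
Drop A9: g uncovered — not redundant.
3 redundant: A1, A4, A6.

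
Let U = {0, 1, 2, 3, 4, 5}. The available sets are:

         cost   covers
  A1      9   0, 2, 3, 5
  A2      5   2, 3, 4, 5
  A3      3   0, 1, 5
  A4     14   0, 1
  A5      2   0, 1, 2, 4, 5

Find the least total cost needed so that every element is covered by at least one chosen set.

A2, A5 cover every element at cost 5 + 2 = 7.
Any cover uses at least 2 sets; among all covering selections none totals below 7.

7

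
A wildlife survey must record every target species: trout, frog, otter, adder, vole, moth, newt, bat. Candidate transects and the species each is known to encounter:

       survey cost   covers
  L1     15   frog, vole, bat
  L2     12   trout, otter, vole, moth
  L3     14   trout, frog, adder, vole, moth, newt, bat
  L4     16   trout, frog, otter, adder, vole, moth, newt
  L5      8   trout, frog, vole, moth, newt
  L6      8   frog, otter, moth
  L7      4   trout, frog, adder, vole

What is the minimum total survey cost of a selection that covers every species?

22

L3, L6 cover every species at survey cost 14 + 8 = 22.
Any cover uses at least 2 transects; among all covering selections none totals below 22.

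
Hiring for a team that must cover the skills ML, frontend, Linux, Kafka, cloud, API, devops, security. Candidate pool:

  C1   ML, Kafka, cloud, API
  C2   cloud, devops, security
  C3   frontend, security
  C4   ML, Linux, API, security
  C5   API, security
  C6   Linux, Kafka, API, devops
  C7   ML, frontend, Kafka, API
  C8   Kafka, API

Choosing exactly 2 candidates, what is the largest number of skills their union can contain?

Choosing C2, C7 covers {ML, frontend, Kafka, cloud, API, devops, security} — 7 skills.
No choice of 2 candidates does better; here Linux is left uncovered.

7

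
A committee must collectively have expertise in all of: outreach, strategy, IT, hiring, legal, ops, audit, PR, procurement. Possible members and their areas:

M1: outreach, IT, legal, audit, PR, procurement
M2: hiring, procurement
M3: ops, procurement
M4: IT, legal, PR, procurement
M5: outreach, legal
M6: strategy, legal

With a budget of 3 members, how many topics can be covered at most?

Choosing M1, M2, M3 covers {outreach, IT, hiring, legal, ops, audit, PR, procurement} — 8 topics.
No choice of 3 members does better; here strategy is left uncovered.

8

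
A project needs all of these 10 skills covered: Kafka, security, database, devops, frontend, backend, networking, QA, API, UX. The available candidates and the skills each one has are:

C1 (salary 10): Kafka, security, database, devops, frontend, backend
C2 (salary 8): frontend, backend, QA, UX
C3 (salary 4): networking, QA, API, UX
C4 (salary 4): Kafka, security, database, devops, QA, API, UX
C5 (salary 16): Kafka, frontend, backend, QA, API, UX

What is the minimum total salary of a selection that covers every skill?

C1, C3 cover every skill at salary 10 + 4 = 14.
Any cover uses at least 2 candidates; among all covering selections none totals below 14.

14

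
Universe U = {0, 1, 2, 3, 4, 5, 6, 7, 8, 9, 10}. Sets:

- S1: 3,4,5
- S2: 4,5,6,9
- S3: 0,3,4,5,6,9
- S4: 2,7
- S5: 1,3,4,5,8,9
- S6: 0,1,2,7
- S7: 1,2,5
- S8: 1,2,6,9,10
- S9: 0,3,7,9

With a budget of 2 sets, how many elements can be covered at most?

Choosing S3, S6 covers {0, 1, 2, 3, 4, 5, 6, 7, 9} — 9 elements.
No choice of 2 sets does better; here 8, 10 are left uncovered.

9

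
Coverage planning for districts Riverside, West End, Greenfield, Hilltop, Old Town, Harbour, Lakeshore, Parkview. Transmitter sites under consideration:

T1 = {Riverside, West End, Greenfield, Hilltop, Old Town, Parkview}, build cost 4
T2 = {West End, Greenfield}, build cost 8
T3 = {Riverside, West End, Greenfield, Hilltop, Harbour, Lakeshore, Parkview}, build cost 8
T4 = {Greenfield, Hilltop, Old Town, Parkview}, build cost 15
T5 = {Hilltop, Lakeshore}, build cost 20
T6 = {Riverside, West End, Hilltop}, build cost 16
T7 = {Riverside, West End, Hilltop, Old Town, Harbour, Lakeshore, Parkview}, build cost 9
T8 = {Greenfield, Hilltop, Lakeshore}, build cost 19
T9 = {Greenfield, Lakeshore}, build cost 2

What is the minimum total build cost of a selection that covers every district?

T7, T9 cover every district at build cost 9 + 2 = 11.
Any cover uses at least 2 transmitter sites; among all covering selections none totals below 11.
Greedy by coverage-per-build cost would pick T1, T9, T3 for 14 — worse than the optimum 11.

11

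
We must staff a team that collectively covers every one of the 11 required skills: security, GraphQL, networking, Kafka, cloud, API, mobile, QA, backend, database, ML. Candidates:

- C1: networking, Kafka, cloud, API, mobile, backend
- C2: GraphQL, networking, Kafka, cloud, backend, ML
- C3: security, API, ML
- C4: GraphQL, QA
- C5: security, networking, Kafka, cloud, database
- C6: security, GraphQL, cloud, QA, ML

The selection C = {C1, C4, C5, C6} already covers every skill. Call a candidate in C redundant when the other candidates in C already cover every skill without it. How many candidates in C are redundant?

Drop C1: API, mobile, backend uncovered — not redundant.
Drop C4: the rest still cover every skill — redundant.
Drop C5: database uncovered — not redundant.
Drop C6: ML uncovered — not redundant.
1 redundant: C4.

1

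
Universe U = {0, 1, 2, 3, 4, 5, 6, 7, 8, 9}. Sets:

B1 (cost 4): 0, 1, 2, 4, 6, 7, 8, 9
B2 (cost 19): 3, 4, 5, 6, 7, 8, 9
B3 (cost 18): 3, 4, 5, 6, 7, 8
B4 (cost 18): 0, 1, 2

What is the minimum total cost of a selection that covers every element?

22

B1, B3 cover every element at cost 4 + 18 = 22.
Any cover uses at least 2 sets; among all covering selections none totals below 22.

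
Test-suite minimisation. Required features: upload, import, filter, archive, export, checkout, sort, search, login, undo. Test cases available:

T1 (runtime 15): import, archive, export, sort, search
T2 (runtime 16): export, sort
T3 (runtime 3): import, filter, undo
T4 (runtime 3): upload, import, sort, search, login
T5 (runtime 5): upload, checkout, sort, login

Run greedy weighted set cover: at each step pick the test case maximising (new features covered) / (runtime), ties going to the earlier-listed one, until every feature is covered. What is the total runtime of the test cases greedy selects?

Pick 1: T4 adds 5 new (upload, import, sort, search, login) at runtime 3 (ratio 5/3).
Pick 2: T3 adds 2 new (filter, undo) at runtime 3 (ratio 2/3).
Pick 3: T5 adds 1 new (checkout) at runtime 5 (ratio 1/5).
Pick 4: T1 adds 2 new (archive, export) at runtime 15 (ratio 2/15).
Greedy total runtime: 3 + 3 + 5 + 15 = 26. (The true optimum is 23, so greedy overshoots here.)

26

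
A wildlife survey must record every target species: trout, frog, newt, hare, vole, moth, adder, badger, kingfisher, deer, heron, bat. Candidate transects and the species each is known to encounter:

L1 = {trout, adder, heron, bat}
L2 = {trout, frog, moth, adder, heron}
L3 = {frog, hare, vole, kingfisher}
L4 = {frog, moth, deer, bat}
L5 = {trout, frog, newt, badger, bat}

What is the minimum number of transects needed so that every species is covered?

4

L1, L3, L4, L5 together cover {trout, frog, newt, hare, vole, moth, adder, badger, kingfisher, deer, heron, bat} — every species.
No 3 of the 5 transects cover everything (all 10 triples fall short), so 4 is minimum.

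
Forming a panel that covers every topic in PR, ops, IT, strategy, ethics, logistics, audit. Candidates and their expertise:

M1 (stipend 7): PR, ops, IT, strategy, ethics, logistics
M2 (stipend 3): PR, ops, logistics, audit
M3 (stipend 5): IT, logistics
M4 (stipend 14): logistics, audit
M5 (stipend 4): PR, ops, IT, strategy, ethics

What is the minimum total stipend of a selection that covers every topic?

7

M2, M5 cover every topic at stipend 3 + 4 = 7.
Any cover uses at least 2 members; among all covering selections none totals below 7.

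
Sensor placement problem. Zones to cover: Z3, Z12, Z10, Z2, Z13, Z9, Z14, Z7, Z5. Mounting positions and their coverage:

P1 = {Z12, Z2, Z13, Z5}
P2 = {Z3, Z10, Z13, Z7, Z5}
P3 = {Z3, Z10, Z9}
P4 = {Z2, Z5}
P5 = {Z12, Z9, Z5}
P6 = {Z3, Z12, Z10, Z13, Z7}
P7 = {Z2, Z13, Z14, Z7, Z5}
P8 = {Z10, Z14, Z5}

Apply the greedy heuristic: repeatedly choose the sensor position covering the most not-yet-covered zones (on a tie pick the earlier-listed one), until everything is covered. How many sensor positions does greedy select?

Pick 1: P2 covers 5 new zones (Z3, Z10, Z13, Z7, Z5).
Pick 2: P1 covers 2 new zones (Z12, Z2).
Pick 3: P3 covers 1 new zones (Z9).
Pick 4: P7 covers 1 new zones (Z14).
Greedy uses 4 sensor positions. (The true minimum is 3.)

4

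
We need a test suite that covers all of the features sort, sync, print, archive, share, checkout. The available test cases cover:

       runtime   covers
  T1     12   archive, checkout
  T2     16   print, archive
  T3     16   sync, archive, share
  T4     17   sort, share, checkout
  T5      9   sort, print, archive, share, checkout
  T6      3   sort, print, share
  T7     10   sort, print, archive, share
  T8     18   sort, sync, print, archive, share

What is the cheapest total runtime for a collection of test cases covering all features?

T3, T5 cover every feature at runtime 16 + 9 = 25.
Any cover uses at least 2 test cases; among all covering selections none totals below 25.

25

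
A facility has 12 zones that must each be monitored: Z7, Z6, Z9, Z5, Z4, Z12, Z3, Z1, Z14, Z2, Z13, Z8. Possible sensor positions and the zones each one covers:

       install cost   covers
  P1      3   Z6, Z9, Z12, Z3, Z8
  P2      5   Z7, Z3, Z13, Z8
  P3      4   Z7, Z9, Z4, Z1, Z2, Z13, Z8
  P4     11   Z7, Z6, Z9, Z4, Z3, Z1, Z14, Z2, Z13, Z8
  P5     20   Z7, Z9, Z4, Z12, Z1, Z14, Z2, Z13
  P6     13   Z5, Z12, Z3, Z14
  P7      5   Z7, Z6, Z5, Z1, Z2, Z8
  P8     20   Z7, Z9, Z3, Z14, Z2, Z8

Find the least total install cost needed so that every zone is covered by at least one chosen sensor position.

19

P1, P4, P7 cover every zone at install cost 3 + 11 + 5 = 19.
Any cover uses at least 2 sensor positions; among all covering selections none totals below 19.
Greedy by coverage-per-install cost would pick P3, P1, P7, P4 for 23 — worse than the optimum 19.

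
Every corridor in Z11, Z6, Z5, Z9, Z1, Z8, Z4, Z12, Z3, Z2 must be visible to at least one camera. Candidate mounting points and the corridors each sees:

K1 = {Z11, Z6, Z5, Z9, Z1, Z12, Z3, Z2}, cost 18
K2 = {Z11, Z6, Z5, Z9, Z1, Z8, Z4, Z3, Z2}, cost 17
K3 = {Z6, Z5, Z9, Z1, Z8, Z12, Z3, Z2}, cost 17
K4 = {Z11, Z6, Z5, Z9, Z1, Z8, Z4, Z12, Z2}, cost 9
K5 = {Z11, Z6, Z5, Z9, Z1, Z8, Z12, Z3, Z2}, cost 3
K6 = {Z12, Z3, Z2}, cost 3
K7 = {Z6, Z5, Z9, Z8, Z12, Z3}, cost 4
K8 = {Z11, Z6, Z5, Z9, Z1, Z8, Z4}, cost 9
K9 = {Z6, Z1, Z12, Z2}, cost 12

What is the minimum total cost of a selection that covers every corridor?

12

K4, K5 cover every corridor at cost 9 + 3 = 12.
Any cover uses at least 2 camera mounts; among all covering selections none totals below 12.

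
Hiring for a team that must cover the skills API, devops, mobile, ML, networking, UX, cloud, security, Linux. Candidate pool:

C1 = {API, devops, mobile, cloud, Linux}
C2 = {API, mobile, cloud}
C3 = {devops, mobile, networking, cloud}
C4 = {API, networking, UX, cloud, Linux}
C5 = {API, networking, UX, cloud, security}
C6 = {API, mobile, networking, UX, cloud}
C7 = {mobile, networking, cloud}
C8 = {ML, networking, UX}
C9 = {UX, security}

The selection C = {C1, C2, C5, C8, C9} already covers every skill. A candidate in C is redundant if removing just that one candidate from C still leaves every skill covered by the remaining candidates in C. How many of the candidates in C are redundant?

3

Drop C1: devops, Linux uncovered — not redundant.
Drop C2: the rest still cover every skill — redundant.
Drop C5: the rest still cover every skill — redundant.
Drop C8: ML uncovered — not redundant.
Drop C9: the rest still cover every skill — redundant.
3 redundant: C2, C5, C9.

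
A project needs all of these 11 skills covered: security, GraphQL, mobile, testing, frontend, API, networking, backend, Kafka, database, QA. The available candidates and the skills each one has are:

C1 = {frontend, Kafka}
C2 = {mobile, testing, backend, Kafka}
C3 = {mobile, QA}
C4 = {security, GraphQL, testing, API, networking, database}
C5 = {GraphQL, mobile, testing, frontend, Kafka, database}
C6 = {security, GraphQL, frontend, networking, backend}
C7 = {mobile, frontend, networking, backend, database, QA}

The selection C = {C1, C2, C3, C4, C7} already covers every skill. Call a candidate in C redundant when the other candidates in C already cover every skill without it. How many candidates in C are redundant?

4

Drop C1: the rest still cover every skill — redundant.
Drop C2: the rest still cover every skill — redundant.
Drop C3: the rest still cover every skill — redundant.
Drop C4: security, GraphQL, API uncovered — not redundant.
Drop C7: the rest still cover every skill — redundant.
4 redundant: C1, C2, C3, C7.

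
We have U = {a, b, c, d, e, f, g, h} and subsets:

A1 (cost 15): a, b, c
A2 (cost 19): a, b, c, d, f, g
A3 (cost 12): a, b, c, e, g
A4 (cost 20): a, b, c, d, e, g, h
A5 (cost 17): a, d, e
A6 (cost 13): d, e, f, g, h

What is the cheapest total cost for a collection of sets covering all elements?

25

A3, A6 cover every element at cost 12 + 13 = 25.
Any cover uses at least 2 sets; among all covering selections none totals below 25.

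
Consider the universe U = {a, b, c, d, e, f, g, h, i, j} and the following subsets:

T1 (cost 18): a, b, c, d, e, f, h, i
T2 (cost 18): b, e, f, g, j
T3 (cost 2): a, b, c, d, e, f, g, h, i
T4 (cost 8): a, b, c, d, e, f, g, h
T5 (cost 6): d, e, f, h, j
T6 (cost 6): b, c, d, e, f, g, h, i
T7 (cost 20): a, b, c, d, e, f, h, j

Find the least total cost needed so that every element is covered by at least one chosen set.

8

T3, T5 cover every element at cost 2 + 6 = 8.
Any cover uses at least 2 sets; among all covering selections none totals below 8.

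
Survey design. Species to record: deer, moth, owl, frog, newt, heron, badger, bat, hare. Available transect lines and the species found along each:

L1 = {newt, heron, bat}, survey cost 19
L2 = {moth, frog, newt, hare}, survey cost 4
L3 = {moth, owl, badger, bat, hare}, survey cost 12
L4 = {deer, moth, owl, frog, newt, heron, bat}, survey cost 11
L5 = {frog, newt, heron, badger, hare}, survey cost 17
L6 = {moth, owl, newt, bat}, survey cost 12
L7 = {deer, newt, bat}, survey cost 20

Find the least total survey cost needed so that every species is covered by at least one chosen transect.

L3, L4 cover every species at survey cost 12 + 11 = 23.
Any cover uses at least 2 transects; among all covering selections none totals below 23.
Greedy by coverage-per-survey cost would pick L2, L4, L3 for 27 — worse than the optimum 23.

23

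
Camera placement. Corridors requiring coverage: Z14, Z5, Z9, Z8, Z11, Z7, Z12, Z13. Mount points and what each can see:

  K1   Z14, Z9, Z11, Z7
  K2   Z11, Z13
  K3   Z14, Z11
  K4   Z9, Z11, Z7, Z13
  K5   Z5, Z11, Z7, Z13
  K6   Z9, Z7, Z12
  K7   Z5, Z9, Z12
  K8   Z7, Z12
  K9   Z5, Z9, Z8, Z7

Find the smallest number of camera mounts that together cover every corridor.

4

K1, K2, K6, K9 together cover {Z14, Z5, Z9, Z8, Z11, Z7, Z12, Z13} — every corridor.
No 3 of the 9 camera mounts cover everything (all 84 triples fall short), so 4 is minimum.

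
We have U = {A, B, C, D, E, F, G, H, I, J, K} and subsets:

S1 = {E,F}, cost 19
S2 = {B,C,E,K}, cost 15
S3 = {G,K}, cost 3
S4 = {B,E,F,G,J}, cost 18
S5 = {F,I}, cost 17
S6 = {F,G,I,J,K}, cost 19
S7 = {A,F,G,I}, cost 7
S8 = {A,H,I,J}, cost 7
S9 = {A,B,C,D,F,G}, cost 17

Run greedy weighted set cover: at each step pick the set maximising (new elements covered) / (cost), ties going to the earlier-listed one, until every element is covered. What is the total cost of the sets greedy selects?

Pick 1: S3 adds 2 new (G, K) at cost 3 (ratio 2/3).
Pick 2: S8 adds 4 new (A, H, I, J) at cost 7 (ratio 4/7).
Pick 3: S9 adds 4 new (B, C, D, F) at cost 17 (ratio 4/17).
Pick 4: S2 adds 1 new (E) at cost 15 (ratio 1/15).
Greedy total cost: 3 + 7 + 17 + 15 = 42. (The true optimum is 39, so greedy overshoots here.)

42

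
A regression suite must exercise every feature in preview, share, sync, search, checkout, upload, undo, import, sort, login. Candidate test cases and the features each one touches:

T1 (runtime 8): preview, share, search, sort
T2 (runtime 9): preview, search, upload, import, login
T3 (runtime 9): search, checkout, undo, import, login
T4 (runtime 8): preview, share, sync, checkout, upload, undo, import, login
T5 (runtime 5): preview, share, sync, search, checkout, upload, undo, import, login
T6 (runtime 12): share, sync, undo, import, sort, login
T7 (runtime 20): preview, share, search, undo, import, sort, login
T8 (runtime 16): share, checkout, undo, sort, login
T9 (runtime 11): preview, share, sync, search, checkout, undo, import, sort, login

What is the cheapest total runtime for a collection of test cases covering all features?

13

T1, T5 cover every feature at runtime 8 + 5 = 13.
Any cover uses at least 2 test cases; among all covering selections none totals below 13.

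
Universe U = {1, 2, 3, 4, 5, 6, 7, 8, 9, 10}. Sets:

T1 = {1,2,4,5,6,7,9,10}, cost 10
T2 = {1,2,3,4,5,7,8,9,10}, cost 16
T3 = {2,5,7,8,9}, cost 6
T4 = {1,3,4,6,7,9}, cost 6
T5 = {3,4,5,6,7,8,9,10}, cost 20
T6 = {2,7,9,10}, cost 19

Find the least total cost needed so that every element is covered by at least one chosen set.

22

T2, T4 cover every element at cost 16 + 6 = 22.
Any cover uses at least 2 sets; among all covering selections none totals below 22.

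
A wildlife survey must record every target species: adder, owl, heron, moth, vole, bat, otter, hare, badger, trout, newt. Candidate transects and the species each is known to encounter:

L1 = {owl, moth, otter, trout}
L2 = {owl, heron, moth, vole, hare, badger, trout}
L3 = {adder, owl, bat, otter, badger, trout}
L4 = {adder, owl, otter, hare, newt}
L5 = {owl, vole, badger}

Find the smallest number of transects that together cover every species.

3

L2, L3, L4 together cover {adder, owl, heron, moth, vole, bat, otter, hare, badger, trout, newt} — every species.
No 2 of the 5 transects cover everything (all 10 pairs fall short), so 3 is minimum.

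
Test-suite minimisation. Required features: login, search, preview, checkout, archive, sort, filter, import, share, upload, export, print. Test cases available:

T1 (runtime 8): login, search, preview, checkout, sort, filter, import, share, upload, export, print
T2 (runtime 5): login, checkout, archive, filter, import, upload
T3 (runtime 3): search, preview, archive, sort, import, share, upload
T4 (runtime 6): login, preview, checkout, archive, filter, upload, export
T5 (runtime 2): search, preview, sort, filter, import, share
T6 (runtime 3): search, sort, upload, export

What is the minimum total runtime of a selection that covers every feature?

11

T1, T3 cover every feature at runtime 8 + 3 = 11.
Any cover uses at least 2 test cases; among all covering selections none totals below 11.
Greedy by coverage-per-runtime would pick T5, T4, T1 for 16 — worse than the optimum 11.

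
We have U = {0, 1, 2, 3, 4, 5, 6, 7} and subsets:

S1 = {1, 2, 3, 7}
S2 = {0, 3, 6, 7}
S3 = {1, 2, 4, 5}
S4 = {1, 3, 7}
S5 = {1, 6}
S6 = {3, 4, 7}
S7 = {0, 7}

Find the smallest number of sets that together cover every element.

2

S2, S3 together cover {0, 1, 2, 3, 4, 5, 6, 7} — every element.
No single set contains all 8 elements, so 2 is optimal.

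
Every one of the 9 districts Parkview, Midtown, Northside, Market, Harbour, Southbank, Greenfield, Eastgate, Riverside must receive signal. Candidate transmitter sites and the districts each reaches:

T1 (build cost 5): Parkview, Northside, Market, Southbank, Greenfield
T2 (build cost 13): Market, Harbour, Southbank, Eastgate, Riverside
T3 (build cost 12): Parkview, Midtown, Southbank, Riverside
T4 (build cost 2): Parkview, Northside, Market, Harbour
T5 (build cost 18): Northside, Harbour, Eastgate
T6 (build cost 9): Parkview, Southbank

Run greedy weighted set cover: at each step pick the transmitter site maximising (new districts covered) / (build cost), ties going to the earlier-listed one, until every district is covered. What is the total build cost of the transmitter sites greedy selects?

32

Pick 1: T4 adds 4 new (Parkview, Northside, Market, Harbour) at build cost 2 (ratio 4/2).
Pick 2: T1 adds 2 new (Southbank, Greenfield) at build cost 5 (ratio 2/5).
Pick 3: T3 adds 2 new (Midtown, Riverside) at build cost 12 (ratio 2/12).
Pick 4: T2 adds 1 new (Eastgate) at build cost 13 (ratio 1/13).
Greedy total build cost: 2 + 5 + 12 + 13 = 32. (The true optimum is 30, so greedy overshoots here.)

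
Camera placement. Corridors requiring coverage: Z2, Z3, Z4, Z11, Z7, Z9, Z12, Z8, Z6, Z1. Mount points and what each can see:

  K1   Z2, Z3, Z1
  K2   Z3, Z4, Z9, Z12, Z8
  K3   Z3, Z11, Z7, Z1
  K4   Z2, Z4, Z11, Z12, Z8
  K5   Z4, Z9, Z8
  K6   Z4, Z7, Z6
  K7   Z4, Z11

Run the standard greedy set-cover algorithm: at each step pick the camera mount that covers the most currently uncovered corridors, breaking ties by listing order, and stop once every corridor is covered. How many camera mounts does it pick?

Pick 1: K2 covers 5 new corridors (Z3, Z4, Z9, Z12, Z8).
Pick 2: K3 covers 3 new corridors (Z11, Z7, Z1).
Pick 3: K1 covers 1 new corridors (Z2).
Pick 4: K6 covers 1 new corridors (Z6).
Greedy uses 4 camera mounts.

4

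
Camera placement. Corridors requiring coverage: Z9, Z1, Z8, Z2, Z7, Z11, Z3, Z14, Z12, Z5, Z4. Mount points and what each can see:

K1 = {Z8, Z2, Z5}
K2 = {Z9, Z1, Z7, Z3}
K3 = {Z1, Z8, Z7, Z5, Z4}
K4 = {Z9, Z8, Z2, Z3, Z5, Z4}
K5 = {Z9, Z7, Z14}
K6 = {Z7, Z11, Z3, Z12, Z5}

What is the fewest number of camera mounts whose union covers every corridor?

K1, K3, K5, K6 together cover {Z9, Z1, Z8, Z2, Z7, Z11, Z3, Z14, Z12, Z5, Z4} — every corridor.
No 3 of the 6 camera mounts cover everything (all 20 triples fall short), so 4 is minimum.

4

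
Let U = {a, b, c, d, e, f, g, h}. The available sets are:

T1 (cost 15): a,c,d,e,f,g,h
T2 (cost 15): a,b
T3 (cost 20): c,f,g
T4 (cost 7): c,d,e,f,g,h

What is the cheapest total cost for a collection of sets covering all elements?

T2, T4 cover every element at cost 15 + 7 = 22.
Any cover uses at least 2 sets; among all covering selections none totals below 22.

22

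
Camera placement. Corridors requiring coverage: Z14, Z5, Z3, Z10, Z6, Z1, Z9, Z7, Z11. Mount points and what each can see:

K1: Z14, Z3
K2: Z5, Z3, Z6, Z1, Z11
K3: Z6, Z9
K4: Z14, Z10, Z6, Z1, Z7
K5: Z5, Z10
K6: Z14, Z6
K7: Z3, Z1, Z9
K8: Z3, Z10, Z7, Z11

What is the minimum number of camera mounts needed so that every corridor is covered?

K2, K3, K4 together cover {Z14, Z5, Z3, Z10, Z6, Z1, Z9, Z7, Z11} — every corridor.
No 2 of the 8 camera mounts cover everything (all 28 pairs fall short), so 3 is minimum.

3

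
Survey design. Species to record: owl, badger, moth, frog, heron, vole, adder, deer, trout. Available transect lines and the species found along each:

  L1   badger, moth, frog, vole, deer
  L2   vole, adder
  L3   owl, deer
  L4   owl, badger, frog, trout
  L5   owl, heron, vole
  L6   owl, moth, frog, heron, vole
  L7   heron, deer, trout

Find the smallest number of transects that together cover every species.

L1, L2, L3, L7 together cover {owl, badger, moth, frog, heron, vole, adder, deer, trout} — every species.
No 3 of the 7 transects cover everything (all 35 triples fall short), so 4 is minimum.

4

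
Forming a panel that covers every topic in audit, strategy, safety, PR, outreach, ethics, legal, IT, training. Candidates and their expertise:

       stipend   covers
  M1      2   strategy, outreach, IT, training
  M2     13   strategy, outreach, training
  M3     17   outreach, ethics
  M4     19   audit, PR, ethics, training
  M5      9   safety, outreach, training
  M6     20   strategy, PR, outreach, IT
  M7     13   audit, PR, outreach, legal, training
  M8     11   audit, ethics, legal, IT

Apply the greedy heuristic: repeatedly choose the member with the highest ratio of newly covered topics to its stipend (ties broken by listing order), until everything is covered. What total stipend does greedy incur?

Pick 1: M1 adds 4 new (strategy, outreach, IT, training) at stipend 2 (ratio 4/2).
Pick 2: M8 adds 3 new (audit, ethics, legal) at stipend 11 (ratio 3/11).
Pick 3: M5 adds 1 new (safety) at stipend 9 (ratio 1/9).
Pick 4: M7 adds 1 new (PR) at stipend 13 (ratio 1/13).
Greedy total stipend: 2 + 11 + 9 + 13 = 35.

35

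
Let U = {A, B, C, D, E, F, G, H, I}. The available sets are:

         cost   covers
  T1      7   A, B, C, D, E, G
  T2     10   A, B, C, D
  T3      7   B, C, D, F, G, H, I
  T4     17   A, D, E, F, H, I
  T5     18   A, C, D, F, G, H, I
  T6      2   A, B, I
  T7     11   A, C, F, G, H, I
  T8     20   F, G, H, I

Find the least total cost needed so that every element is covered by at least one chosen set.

14

T1, T3 cover every element at cost 7 + 7 = 14.
Any cover uses at least 2 sets; among all covering selections none totals below 14.
Greedy by coverage-per-cost would pick T6, T3, T1 for 16 — worse than the optimum 14.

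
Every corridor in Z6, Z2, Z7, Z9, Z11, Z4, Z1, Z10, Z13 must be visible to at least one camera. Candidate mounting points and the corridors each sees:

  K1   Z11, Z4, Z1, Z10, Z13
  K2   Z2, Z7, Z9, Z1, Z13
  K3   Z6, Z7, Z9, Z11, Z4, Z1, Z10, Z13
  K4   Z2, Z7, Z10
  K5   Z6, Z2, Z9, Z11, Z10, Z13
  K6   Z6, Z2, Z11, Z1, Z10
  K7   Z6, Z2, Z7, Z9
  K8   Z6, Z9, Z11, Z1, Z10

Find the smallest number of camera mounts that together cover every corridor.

2

K1, K7 together cover {Z6, Z2, Z7, Z9, Z11, Z4, Z1, Z10, Z13} — every corridor.
No single camera mount contains all 9 corridors, so 2 is optimal.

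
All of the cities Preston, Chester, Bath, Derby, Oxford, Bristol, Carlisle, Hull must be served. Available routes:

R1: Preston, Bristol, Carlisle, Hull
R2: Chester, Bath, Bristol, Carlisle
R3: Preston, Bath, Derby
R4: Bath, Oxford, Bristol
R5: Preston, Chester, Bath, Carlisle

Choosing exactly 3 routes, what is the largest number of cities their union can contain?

Choosing R1, R2, R3 covers {Preston, Chester, Bath, Derby, Bristol, Carlisle, Hull} — 7 cities.
No choice of 3 routes does better; here Oxford is left uncovered.

7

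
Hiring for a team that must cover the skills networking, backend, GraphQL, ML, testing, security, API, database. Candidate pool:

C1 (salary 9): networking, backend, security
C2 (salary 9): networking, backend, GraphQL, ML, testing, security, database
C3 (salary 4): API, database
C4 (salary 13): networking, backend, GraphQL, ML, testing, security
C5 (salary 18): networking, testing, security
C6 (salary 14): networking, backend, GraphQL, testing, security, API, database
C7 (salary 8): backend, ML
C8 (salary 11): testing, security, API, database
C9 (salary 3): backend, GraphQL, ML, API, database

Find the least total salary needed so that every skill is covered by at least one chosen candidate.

C2, C9 cover every skill at salary 9 + 3 = 12.
Any cover uses at least 2 candidates; among all covering selections none totals below 12.

12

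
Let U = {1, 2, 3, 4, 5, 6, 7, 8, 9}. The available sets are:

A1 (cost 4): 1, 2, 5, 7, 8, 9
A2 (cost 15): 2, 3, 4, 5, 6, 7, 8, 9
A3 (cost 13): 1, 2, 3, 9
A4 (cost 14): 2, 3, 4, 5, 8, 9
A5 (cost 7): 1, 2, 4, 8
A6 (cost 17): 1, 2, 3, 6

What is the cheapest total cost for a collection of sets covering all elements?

A1, A2 cover every element at cost 4 + 15 = 19.
Any cover uses at least 2 sets; among all covering selections none totals below 19.

19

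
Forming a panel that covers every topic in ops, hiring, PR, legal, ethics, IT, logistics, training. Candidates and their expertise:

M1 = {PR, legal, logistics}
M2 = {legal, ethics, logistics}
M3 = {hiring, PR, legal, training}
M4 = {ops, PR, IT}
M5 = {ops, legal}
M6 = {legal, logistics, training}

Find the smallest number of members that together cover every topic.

M2, M3, M4 together cover {ops, hiring, PR, legal, ethics, IT, logistics, training} — every topic.
No 2 of the 6 members cover everything (all 15 pairs fall short), so 3 is minimum.

3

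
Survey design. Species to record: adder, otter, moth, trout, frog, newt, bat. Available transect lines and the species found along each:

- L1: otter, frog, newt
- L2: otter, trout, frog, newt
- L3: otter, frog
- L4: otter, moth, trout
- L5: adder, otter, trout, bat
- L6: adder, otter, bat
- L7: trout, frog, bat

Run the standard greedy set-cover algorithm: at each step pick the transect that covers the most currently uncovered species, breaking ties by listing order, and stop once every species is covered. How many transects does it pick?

Pick 1: L2 covers 4 new species (otter, trout, frog, newt).
Pick 2: L5 covers 2 new species (adder, bat).
Pick 3: L4 covers 1 new species (moth).
Greedy uses 3 transects.

3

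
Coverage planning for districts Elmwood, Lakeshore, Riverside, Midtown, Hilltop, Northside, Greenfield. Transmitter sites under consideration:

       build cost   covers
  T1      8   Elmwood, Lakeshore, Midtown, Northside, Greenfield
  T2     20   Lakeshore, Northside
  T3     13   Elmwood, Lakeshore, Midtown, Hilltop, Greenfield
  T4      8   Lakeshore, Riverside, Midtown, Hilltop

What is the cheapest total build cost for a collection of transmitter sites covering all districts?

T1, T4 cover every district at build cost 8 + 8 = 16.
Any cover uses at least 2 transmitter sites; among all covering selections none totals below 16.

16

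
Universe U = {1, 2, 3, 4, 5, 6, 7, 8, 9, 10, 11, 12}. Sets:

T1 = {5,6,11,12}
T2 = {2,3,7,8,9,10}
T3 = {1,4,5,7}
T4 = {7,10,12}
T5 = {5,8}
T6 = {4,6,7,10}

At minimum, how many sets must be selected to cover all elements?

T1, T2, T3 together cover {1, 2, 3, 4, 5, 6, 7, 8, 9, 10, 11, 12} — every element.
No 2 of the 6 sets cover everything (all 15 pairs fall short), so 3 is minimum.

3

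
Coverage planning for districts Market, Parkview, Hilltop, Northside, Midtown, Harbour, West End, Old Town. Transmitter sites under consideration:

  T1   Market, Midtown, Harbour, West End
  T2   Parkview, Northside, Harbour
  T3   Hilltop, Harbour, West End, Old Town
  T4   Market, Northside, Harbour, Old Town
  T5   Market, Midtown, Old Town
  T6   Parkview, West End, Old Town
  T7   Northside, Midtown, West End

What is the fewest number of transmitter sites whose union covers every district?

3

T1, T2, T3 together cover {Market, Parkview, Hilltop, Northside, Midtown, Harbour, West End, Old Town} — every district.
No 2 of the 7 transmitter sites cover everything (all 21 pairs fall short), so 3 is minimum.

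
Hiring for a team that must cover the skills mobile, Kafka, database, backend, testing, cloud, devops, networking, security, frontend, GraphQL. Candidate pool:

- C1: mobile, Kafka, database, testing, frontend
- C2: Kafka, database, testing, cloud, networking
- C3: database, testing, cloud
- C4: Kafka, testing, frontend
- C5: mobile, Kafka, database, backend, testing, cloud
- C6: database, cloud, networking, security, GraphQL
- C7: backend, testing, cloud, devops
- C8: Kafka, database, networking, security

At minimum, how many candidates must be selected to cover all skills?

3

C1, C6, C7 together cover {mobile, Kafka, database, backend, testing, cloud, devops, networking, security, frontend, GraphQL} — every skill.
No 2 of the 8 candidates cover everything (all 28 pairs fall short), so 3 is minimum.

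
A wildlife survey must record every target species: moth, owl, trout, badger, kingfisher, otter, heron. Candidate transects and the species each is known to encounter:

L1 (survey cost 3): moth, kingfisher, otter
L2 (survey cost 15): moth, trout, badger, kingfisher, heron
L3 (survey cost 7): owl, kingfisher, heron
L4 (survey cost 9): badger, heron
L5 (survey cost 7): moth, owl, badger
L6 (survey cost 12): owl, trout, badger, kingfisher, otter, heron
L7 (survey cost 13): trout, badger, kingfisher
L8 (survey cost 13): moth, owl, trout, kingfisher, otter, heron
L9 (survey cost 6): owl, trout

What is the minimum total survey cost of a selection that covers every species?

15

L1, L6 cover every species at survey cost 3 + 12 = 15.
Any cover uses at least 2 transects; among all covering selections none totals below 15.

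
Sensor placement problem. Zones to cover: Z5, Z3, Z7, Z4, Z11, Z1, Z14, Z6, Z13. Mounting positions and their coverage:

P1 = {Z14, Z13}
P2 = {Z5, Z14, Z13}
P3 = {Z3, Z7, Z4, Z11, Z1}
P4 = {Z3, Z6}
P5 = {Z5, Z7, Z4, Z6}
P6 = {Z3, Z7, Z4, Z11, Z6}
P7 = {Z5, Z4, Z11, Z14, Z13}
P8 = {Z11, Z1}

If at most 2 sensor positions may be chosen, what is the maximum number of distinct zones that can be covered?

8

Choosing P2, P3 covers {Z5, Z3, Z7, Z4, Z11, Z1, Z14, Z13} — 8 zones.
No choice of 2 sensor positions does better; here Z6 is left uncovered.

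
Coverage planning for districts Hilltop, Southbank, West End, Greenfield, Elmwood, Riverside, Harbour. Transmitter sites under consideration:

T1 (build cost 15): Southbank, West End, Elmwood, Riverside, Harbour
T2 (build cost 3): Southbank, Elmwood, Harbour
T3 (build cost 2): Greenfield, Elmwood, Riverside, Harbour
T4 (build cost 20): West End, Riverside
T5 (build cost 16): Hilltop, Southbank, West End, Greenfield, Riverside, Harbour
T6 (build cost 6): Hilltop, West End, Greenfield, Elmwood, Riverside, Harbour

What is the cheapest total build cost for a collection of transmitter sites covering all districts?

9

T2, T6 cover every district at build cost 3 + 6 = 9.
Any cover uses at least 2 transmitter sites; among all covering selections none totals below 9.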